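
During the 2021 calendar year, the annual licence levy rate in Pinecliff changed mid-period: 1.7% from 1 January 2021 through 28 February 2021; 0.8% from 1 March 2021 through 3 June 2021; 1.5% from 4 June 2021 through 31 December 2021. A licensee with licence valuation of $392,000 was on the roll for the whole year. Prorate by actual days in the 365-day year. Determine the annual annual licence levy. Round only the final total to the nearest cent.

$5,292.54

1 January – 28 February 2021: 59 days at 1.7% → $392,000 × 1.7% × 59/365 = $1,077.1945
1 March – 3 June 2021: 95 days at 0.8% → $392,000 × 0.8% × 95/365 = $816.2192
4 June – 31 December 2021: 211 days at 1.5% → $392,000 × 1.5% × 211/365 = $3,399.1233
Total = $5,292.5370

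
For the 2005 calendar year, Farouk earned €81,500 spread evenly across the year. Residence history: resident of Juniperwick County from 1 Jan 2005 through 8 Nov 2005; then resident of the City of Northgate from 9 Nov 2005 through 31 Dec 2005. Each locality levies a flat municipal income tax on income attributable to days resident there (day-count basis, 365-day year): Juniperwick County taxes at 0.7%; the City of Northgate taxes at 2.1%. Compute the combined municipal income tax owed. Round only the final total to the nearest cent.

€736.18

Juniperwick County, 1 Jan – 8 Nov 2005: 312 days → €81,500 × 0.7% × 312/365 = €487.6603
The City of Northgate, 9 Nov – 31 Dec 2005: 53 days → €81,500 × 2.1% × 53/365 = €248.5192
Total = €736.1795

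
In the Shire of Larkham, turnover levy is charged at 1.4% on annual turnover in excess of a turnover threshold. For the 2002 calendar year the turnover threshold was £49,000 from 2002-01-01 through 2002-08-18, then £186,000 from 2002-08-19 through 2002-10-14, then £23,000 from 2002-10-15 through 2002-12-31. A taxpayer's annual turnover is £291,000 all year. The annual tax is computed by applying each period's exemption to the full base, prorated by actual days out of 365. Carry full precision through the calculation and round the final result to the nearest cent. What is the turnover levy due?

£3,166.26

2002-01-01 to 2002-08-18: 230 days, exemption £49,000 → (£291,000 − £49,000) × 1.4% × 230/365 = £2,134.9041
2002-08-19 to 2002-10-14: 57 days, exemption £186,000 → (£291,000 − £186,000) × 1.4% × 57/365 = £229.5616
2002-10-15 to 2002-12-31: 78 days, exemption £23,000 → (£291,000 − £23,000) × 1.4% × 78/365 = £801.7973
Total = £3,166.2630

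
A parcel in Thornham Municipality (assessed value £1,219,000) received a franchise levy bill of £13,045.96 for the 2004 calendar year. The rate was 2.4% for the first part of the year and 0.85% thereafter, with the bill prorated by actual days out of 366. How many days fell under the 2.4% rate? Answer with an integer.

52 days

Let d = days at the first rate; then 366 − d days at the second rate.
£1,219,000 × [2.4%·d + 0.85%·(366−d)] / 366 = £13,045.96
Solving gives d = 52, so the new rate took effect on February 22, 2004.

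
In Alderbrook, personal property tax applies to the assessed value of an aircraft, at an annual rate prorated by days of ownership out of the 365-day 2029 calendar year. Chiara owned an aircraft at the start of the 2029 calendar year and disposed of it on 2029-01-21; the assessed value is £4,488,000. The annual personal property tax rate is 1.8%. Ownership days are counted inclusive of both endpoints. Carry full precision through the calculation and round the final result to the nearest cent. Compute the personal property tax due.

Days held (2029-01-01 to 2029-01-21): 21 out of 365
Tax = £4,488,000 × 1.8% × 21/365 = £4,647.8466

£4,647.85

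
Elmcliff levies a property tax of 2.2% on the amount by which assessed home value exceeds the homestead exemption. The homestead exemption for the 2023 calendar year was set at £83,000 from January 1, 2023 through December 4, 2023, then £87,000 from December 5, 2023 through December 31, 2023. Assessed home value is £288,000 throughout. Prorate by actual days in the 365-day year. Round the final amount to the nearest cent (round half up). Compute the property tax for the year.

January 1 – December 4, 2023: 338 days, exemption £83,000 → (£288,000 − £83,000) × 2.2% × 338/365 = £4,176.3836
December 5 – December 31, 2023: 27 days, exemption £87,000 → (£288,000 − £87,000) × 2.2% × 27/365 = £327.1068
Total = £4,503.4904

£4,503.49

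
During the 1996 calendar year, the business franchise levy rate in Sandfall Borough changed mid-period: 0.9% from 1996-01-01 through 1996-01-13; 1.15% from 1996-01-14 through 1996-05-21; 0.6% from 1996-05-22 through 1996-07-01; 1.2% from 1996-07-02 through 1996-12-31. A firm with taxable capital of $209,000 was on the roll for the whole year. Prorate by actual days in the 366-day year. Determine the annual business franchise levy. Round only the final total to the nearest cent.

$2,308.42

1996-01-01 to 1996-01-13: 13 days at 0.9% → $209,000 × 0.9% × 13/366 = $66.8115
1996-01-14 to 1996-05-21: 129 days at 1.15% → $209,000 × 1.15% × 129/366 = $847.1352
1996-05-22 to 1996-07-01: 41 days at 0.6% → $209,000 × 0.6% × 41/366 = $140.4754
1996-07-02 to 1996-12-31: 183 days at 1.2% → $209,000 × 1.2% × 183/366 = $1,254.0000
Total = $2,308.4221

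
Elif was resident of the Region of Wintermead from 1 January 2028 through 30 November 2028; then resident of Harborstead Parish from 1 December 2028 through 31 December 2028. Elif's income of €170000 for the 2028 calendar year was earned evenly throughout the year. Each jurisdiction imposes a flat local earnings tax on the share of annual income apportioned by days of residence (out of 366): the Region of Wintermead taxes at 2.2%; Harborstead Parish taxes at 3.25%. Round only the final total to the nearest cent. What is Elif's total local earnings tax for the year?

€3891.19

The Region of Wintermead, 1 January – 30 November 2028: 335 days → €170000 × 2.2% × 335/366 = €3423.2240
Harborstead Parish, 1 December – 31 December 2028: 31 days → €170000 × 3.25% × 31/366 = €467.9645
Total = €3891.1885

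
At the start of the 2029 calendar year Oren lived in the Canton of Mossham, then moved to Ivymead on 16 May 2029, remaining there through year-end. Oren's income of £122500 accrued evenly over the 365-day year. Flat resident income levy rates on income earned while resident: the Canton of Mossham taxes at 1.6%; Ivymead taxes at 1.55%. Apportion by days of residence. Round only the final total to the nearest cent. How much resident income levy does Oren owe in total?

£1921.40

The Canton of Mossham, 1 Jan – 15 May 2029: 135 days → £122500 × 1.6% × 135/365 = £724.9315
Ivymead, 16 May – 31 Dec 2029: 230 days → £122500 × 1.55% × 230/365 = £1196.4726
Total = £1921.4041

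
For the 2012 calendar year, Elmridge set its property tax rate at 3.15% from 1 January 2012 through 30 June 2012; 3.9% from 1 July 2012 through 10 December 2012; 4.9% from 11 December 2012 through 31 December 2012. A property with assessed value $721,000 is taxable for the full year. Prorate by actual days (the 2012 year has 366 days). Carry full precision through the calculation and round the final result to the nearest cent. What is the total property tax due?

$25,843.71

1 January – 30 June 2012: 182 days at 3.15% → $721,000 × 3.15% × 182/366 = $11,293.6967
1 July – 10 December 2012: 163 days at 3.9% → $721,000 × 3.9% × 163/366 = $12,522.9426
11 December – 31 December 2012: 21 days at 4.9% → $721,000 × 4.9% × 21/366 = $2,027.0738
Total = $25,843.7131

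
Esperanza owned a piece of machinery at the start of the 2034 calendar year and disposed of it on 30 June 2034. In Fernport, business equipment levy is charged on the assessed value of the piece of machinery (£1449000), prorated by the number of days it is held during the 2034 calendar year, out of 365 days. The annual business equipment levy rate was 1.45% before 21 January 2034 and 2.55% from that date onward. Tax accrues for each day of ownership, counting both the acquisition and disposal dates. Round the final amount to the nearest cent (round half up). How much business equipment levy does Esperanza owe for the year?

1 January – 20 January 2034: 20 days at 1.45% → £1449000 × 1.45% × 20/365 = £1151.2603
21 January – 30 June 2034: 161 days at 2.55% → £1449000 × 2.55% × 161/365 = £16298.2726
Total = £17449.5329

£17449.53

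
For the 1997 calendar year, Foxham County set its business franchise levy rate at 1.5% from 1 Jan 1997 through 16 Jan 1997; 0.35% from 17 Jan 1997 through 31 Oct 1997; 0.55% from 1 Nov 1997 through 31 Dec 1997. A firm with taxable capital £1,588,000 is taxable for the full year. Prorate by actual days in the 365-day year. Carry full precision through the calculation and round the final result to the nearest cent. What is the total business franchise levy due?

£6,889.31

1 Jan – 16 Jan 1997: 16 days at 1.5% → £1,588,000 × 1.5% × 16/365 = £1,044.1644
17 Jan – 31 Oct 1997: 288 days at 0.35% → £1,588,000 × 0.35% × 288/365 = £4,385.4904
1 Nov – 31 Dec 1997: 61 days at 0.55% → £1,588,000 × 0.55% × 61/365 = £1,459.6548
Total = £6,889.3096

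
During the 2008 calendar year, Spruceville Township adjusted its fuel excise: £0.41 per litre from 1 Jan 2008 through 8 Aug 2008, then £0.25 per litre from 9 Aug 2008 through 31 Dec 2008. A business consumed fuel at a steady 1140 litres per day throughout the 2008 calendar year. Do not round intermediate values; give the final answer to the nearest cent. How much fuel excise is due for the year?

£144,620.40

1 Jan – 8 Aug 2008: 221 days × 1140 litres/day = 251,940 litres at £0.41/litre → £103,295.40
9 Aug – 31 Dec 2008: 145 days × 1140 litres/day = 165,300 litres at £0.25/litre → £41,325.00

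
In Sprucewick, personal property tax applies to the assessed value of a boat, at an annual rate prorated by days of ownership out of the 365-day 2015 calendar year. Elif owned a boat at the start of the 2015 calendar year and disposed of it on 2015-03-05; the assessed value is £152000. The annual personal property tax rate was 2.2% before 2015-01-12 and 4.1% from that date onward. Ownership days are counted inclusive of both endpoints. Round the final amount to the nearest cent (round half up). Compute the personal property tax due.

£1005.70

2015-01-01 to 2015-01-11: 11 days at 2.2% → £152000 × 2.2% × 11/365 = £100.7781
2015-01-12 to 2015-03-05: 53 days at 4.1% → £152000 × 4.1% × 53/365 = £904.9205
Total = £1005.6986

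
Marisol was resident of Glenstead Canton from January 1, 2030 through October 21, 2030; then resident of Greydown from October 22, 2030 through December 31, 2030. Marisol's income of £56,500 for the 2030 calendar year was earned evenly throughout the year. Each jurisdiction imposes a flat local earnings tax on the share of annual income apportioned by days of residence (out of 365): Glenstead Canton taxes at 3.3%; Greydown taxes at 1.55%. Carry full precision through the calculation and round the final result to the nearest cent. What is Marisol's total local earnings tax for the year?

£1,672.17

Glenstead Canton, January 1 – October 21, 2030: 294 days → £56,500 × 3.3% × 294/365 = £1,501.8164
Greydown, October 22 – December 31, 2030: 71 days → £56,500 × 1.55% × 71/365 = £170.3514
Total = £1,672.1678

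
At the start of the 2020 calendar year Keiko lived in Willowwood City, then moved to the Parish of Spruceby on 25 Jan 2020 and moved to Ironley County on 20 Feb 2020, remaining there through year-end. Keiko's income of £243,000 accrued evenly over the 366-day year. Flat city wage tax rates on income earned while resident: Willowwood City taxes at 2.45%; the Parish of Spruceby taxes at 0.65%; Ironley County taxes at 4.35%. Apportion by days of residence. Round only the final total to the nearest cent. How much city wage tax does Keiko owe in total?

£9,629.04

Willowwood City, 1 Jan – 24 Jan 2020: 24 days → £243,000 × 2.45% × 24/366 = £390.3934
The Parish of Spruceby, 25 Jan – 19 Feb 2020: 26 days → £243,000 × 0.65% × 26/366 = £112.2049
Ironley County, 20 Feb – 31 Dec 2020: 316 days → £243,000 × 4.35% × 316/366 = £9,126.4426
Total = £9,629.0410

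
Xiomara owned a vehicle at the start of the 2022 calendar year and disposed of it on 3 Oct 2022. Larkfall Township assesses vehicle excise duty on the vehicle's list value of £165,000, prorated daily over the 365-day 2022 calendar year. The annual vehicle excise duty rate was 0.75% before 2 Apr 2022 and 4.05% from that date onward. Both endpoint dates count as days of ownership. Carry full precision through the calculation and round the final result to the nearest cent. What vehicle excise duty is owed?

1 Jan – 1 Apr 2022: 91 days at 0.75% → £165,000 × 0.75% × 91/365 = £308.5274
2 Apr – 3 Oct 2022: 185 days at 4.05% → £165,000 × 4.05% × 185/365 = £3,387.0205
Total = £3,695.5479

£3,695.55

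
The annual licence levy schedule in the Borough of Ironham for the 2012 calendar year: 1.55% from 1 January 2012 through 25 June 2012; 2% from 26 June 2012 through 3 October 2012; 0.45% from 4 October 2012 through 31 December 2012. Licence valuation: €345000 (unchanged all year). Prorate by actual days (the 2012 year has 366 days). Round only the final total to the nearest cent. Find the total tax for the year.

€4848.85

1 January – 25 June 2012: 177 days at 1.55% → €345000 × 1.55% × 177/366 = €2586.0861
26 June – 3 October 2012: 100 days at 2% → €345000 × 2% × 100/366 = €1885.2459
4 October – 31 December 2012: 89 days at 0.45% → €345000 × 0.45% × 89/366 = €377.5205
Total = €4848.8525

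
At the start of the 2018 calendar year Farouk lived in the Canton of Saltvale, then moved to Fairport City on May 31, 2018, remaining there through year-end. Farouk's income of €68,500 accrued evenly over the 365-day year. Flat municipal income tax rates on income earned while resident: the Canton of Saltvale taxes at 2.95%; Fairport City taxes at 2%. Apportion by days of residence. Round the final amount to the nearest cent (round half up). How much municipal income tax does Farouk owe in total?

€1,637.43

The Canton of Saltvale, January 1 – May 30, 2018: 150 days → €68,500 × 2.95% × 150/365 = €830.4452
Fairport City, May 31 – December 31, 2018: 215 days → €68,500 × 2% × 215/365 = €806.9863
Total = €1,637.4315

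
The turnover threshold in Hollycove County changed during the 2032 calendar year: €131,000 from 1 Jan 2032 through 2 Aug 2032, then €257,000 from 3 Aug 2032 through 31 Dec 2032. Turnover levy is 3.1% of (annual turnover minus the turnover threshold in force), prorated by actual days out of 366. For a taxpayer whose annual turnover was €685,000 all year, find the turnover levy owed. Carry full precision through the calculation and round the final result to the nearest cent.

€15,562.51

1 Jan – 2 Aug 2032: 215 days, exemption €131,000 → (€685,000 − €131,000) × 3.1% × 215/366 = €10,088.5519
3 Aug – 31 Dec 2032: 151 days, exemption €257,000 → (€685,000 − €257,000) × 3.1% × 151/366 = €5,473.9563
Total = €15,562.5082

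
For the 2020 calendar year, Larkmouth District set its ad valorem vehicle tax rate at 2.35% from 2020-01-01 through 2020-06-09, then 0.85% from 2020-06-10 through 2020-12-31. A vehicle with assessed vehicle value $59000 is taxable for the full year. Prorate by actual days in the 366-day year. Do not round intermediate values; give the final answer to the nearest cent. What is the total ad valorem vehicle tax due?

$890.80

2020-01-01 to 2020-06-09: 161 days at 2.35% → $59000 × 2.35% × 161/366 = $609.9085
2020-06-10 to 2020-12-31: 205 days at 0.85% → $59000 × 0.85% × 205/366 = $280.8948
Total = $890.8033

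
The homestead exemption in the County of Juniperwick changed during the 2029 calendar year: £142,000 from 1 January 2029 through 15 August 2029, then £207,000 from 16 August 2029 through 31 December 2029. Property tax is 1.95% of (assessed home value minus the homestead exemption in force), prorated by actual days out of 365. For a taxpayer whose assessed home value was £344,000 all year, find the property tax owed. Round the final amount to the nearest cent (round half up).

£3,459.78

1 January – 15 August 2029: 227 days, exemption £142,000 → (£344,000 − £142,000) × 1.95% × 227/365 = £2,449.7342
16 August – 31 December 2029: 138 days, exemption £207,000 → (£344,000 − £207,000) × 1.95% × 138/365 = £1,010.0466
Total = £3,459.7808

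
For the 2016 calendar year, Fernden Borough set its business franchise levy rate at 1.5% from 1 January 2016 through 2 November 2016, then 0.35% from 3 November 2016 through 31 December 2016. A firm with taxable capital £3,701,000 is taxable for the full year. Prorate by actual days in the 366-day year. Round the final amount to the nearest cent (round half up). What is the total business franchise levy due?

£48,653.99

1 January – 2 November 2016: 307 days at 1.5% → £3,701,000 × 1.5% × 307/366 = £46,565.8607
3 November – 31 December 2016: 59 days at 0.35% → £3,701,000 × 0.35% × 59/366 = £2,088.1325
Total = £48,653.9932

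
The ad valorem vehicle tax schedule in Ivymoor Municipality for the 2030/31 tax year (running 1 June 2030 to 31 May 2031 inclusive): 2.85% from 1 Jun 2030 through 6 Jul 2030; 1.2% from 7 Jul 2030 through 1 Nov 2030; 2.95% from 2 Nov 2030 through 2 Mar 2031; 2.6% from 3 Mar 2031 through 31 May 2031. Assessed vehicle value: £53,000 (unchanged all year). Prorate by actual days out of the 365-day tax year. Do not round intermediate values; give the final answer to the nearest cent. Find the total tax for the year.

1 Jun – 6 Jul 2030: 36 days at 2.85% → £53,000 × 2.85% × 36/365 = £148.9808
7 Jul – 1 Nov 2030: 118 days at 1.2% → £53,000 × 1.2% × 118/365 = £205.6110
2 Nov 2030 – 2 Mar 2031: 121 days at 2.95% → £53,000 × 2.95% × 121/365 = £518.3110
3 Mar – 31 May 2031: 90 days at 2.6% → £53,000 × 2.6% × 90/365 = £339.7808
Total = £1,212.6836

£1,212.68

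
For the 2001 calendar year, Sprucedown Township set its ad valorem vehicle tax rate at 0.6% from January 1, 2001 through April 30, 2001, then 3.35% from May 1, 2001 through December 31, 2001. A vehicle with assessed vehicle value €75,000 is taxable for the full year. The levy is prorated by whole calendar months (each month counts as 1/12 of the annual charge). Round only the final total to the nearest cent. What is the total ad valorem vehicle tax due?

€1,825.00

January 1 – April 30, 2001: 4 months at 0.6% → €75,000 × 0.6% × 4/12 = €150.0000
May 1 – December 31, 2001: 8 months at 3.35% → €75,000 × 3.35% × 8/12 = €1,675.0000
Total = €1,825.0000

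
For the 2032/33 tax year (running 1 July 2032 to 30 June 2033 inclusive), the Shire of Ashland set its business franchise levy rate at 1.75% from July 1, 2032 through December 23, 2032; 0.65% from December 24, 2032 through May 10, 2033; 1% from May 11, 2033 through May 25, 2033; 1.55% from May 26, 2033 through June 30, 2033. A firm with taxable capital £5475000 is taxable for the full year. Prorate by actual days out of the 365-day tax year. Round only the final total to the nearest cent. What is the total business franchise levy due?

July 1 – December 23, 2032: 176 days at 1.75% → £5475000 × 1.75% × 176/365 = £46200.0000
December 24, 2032 – May 10, 2033: 138 days at 0.65% → £5475000 × 0.65% × 138/365 = £13455.0000
May 11 – May 25, 2033: 15 days at 1% → £5475000 × 1% × 15/365 = £2250.0000
May 26 – June 30, 2033: 36 days at 1.55% → £5475000 × 1.55% × 36/365 = £8370.0000
Total = £70275.0000

£70275.00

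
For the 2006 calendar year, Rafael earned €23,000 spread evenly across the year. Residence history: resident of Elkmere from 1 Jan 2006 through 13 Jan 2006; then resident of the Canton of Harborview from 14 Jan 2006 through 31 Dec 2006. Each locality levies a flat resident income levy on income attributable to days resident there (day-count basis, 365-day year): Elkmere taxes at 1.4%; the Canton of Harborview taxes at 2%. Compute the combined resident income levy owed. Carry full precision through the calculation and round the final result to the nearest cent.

Elkmere, 1 Jan – 13 Jan 2006: 13 days → €23,000 × 1.4% × 13/365 = €11.4685
The Canton of Harborview, 14 Jan – 31 Dec 2006: 352 days → €23,000 × 2% × 352/365 = €443.6164
Total = €455.0849

€455.08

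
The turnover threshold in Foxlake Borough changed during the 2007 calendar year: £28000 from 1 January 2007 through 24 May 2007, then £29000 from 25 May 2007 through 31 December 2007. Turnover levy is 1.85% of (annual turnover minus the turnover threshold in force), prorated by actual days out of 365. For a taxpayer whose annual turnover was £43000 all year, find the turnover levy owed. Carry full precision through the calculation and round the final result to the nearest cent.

1 January – 24 May 2007: 144 days, exemption £28000 → (£43000 − £28000) × 1.85% × 144/365 = £109.4795
25 May – 31 December 2007: 221 days, exemption £29000 → (£43000 − £29000) × 1.85% × 221/365 = £156.8192
Total = £266.2986

£266.30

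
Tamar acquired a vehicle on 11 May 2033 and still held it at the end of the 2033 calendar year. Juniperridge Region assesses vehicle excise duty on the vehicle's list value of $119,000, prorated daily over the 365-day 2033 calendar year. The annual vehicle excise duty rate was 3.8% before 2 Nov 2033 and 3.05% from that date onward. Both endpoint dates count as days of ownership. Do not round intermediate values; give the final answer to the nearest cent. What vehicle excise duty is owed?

11 May – 1 Nov 2033: 175 days at 3.8% → $119,000 × 3.8% × 175/365 = $2,168.0822
2 Nov – 31 Dec 2033: 60 days at 3.05% → $119,000 × 3.05% × 60/365 = $596.6301
Total = $2,764.7123

$2,764.71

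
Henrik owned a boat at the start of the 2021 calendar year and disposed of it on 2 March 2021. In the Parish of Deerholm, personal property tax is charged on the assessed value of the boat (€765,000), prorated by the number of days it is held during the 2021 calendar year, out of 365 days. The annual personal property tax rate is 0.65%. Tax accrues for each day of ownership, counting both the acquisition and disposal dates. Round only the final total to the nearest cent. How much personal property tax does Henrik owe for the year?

€831.02

Days held (1 January – 2 March 2021): 61 out of 365
Tax = €765,000 × 0.65% × 61/365 = €831.0205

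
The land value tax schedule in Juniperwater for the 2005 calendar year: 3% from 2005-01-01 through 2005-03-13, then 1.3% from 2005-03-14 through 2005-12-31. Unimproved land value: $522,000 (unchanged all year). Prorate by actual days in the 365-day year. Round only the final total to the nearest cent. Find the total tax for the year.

$8,536.49

2005-01-01 to 2005-03-13: 72 days at 3% → $522,000 × 3% × 72/365 = $3,089.0959
2005-03-14 to 2005-12-31: 293 days at 1.3% → $522,000 × 1.3% × 293/365 = $5,447.3918
Total = $8,536.4877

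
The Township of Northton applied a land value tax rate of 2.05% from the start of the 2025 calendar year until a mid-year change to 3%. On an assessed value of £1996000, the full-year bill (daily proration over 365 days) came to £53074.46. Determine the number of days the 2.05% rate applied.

Let d = days at the first rate; then 365 − d days at the second rate.
£1996000 × [2.05%·d + 3%·(365−d)] / 365 = £53074.46
Solving gives d = 131, so the new rate took effect on 12 May 2025.

131 days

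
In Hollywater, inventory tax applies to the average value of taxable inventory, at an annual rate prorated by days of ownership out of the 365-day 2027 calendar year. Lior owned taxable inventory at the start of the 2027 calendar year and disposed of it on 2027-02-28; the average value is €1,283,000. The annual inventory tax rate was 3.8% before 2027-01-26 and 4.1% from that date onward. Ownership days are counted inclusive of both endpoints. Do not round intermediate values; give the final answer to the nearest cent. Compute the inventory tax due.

2027-01-01 to 2027-01-25: 25 days at 3.8% → €1,283,000 × 3.8% × 25/365 = €3,339.3151
2027-01-26 to 2027-02-28: 34 days at 4.1% → €1,283,000 × 4.1% × 34/365 = €4,900.0055
Total = €8,239.3205

€8,239.32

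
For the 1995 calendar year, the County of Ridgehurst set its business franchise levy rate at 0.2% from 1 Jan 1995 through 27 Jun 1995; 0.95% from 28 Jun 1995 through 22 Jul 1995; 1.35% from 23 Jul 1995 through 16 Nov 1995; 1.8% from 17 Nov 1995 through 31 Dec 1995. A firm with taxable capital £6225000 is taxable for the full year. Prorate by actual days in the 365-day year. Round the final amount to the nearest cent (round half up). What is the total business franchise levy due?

£50874.45

1 Jan – 27 Jun 1995: 178 days at 0.2% → £6225000 × 0.2% × 178/365 = £6071.5068
28 Jun – 22 Jul 1995: 25 days at 0.95% → £6225000 × 0.95% × 25/365 = £4050.5137
23 Jul – 16 Nov 1995: 117 days at 1.35% → £6225000 × 1.35% × 117/365 = £26938.0479
17 Nov – 31 Dec 1995: 45 days at 1.8% → £6225000 × 1.8% × 45/365 = £13814.3836
Total = £50874.4521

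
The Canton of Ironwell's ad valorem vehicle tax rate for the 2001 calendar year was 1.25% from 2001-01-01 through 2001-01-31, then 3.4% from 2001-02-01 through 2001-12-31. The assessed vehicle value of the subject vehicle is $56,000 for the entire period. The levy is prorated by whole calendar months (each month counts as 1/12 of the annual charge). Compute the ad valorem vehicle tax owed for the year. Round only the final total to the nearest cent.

$1,803.67

2001-01-01 to 2001-01-31: 1 month at 1.25% → $56,000 × 1.25% × 1/12 = $58.3333
2001-02-01 to 2001-12-31: 11 months at 3.4% → $56,000 × 3.4% × 11/12 = $1,745.3333
Total = $1,803.6667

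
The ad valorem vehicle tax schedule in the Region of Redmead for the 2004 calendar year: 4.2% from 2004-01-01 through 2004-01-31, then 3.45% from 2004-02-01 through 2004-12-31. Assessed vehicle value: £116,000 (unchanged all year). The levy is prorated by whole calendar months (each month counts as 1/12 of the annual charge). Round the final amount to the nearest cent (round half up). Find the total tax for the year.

£4,074.50

2004-01-01 to 2004-01-31: 1 month at 4.2% → £116,000 × 4.2% × 1/12 = £406.0000
2004-02-01 to 2004-12-31: 11 months at 3.45% → £116,000 × 3.45% × 11/12 = £3,668.5000
Total = £4,074.5000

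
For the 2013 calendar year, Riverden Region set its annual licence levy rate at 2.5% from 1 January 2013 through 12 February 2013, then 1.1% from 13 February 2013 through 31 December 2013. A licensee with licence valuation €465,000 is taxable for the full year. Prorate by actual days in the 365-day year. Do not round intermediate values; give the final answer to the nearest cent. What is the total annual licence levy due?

1 January – 12 February 2013: 43 days at 2.5% → €465,000 × 2.5% × 43/365 = €1,369.5205
13 February – 31 December 2013: 322 days at 1.1% → €465,000 × 1.1% × 322/365 = €4,512.4110
Total = €5,881.9315

€5,881.93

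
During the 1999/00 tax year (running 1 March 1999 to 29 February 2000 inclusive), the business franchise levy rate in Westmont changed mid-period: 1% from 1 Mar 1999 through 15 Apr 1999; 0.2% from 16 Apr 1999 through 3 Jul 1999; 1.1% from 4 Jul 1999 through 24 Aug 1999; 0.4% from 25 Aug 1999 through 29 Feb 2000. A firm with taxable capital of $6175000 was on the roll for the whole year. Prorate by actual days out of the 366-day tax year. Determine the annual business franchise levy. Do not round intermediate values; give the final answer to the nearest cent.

$32832.10

1 Mar – 15 Apr 1999: 46 days at 1% → $6175000 × 1% × 46/366 = $7760.9290
16 Apr – 3 Jul 1999: 79 days at 0.2% → $6175000 × 0.2% × 79/366 = $2665.7104
4 Jul – 24 Aug 1999: 52 days at 1.1% → $6175000 × 1.1% × 52/366 = $9650.5464
25 Aug 1999 – 29 Feb 2000: 189 days at 0.4% → $6175000 × 0.4% × 189/366 = $12754.9180
Total = $32832.1038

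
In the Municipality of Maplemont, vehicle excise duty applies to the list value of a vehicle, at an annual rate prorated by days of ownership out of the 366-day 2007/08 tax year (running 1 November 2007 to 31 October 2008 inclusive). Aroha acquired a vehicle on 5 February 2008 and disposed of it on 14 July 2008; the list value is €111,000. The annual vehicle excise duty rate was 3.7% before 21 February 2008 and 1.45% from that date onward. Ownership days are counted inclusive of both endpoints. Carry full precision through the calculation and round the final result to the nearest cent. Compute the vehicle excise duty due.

€817.18

5 February – 20 February 2008: 16 days at 3.7% → €111,000 × 3.7% × 16/366 = €179.5410
21 February – 14 July 2008: 145 days at 1.45% → €111,000 × 1.45% × 145/366 = €637.6434
Total = €817.1844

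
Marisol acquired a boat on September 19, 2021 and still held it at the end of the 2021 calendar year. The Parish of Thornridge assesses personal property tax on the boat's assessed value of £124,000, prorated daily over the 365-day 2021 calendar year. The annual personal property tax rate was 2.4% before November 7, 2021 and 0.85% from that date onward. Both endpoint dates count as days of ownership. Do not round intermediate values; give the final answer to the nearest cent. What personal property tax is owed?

September 19 – November 6, 2021: 49 days at 2.4% → £124,000 × 2.4% × 49/365 = £399.5178
November 7 – December 31, 2021: 55 days at 0.85% → £124,000 × 0.85% × 55/365 = £158.8219
Total = £558.3397

£558.34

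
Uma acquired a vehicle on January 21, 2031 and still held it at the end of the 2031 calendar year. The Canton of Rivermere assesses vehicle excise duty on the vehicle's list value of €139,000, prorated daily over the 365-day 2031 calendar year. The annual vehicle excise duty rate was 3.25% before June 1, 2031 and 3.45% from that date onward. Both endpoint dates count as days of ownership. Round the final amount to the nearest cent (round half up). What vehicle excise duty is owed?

€4,432.96

January 21 – May 31, 2031: 131 days at 3.25% → €139,000 × 3.25% × 131/365 = €1,621.3493
June 1 – December 31, 2031: 214 days at 3.45% → €139,000 × 3.45% × 214/365 = €2,811.6082
Total = €4,432.9575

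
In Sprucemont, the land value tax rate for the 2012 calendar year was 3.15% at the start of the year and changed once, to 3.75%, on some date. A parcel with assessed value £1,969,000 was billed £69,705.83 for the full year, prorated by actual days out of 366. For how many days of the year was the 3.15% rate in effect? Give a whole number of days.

Let d = days at the first rate; then 366 − d days at the second rate.
£1,969,000 × [3.15%·d + 3.75%·(366−d)] / 366 = £69,705.83
Solving gives d = 128, so the new rate took effect on 8 May 2012.

128 days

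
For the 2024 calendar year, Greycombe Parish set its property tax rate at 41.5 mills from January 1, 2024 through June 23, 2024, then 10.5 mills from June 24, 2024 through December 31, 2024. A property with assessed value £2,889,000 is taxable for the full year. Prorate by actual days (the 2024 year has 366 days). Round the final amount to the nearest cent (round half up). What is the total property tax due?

£73,156.43

January 1 – June 23, 2024: 175 days at 41.5 mills → £2,889,000 × 4.15% × 175/366 = £57,326.1270
June 24 – December 31, 2024: 191 days at 10.5 mills → £2,889,000 × 1.05% × 191/366 = £15,830.2992
Total = £73,156.4262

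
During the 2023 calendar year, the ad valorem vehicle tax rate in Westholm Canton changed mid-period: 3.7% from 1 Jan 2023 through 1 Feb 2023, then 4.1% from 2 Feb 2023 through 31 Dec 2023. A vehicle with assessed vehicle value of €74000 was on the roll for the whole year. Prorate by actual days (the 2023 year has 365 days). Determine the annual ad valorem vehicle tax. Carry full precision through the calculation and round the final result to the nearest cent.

1 Jan – 1 Feb 2023: 32 days at 3.7% → €74000 × 3.7% × 32/365 = €240.0438
2 Feb – 31 Dec 2023: 333 days at 4.1% → €74000 × 4.1% × 333/365 = €2768.0055
Total = €3008.0493

€3008.05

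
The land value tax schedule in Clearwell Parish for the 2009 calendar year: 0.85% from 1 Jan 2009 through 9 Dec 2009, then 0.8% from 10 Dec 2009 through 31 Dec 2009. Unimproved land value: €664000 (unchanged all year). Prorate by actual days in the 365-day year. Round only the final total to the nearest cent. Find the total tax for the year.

1 Jan – 9 Dec 2009: 343 days at 0.85% → €664000 × 0.85% × 343/365 = €5303.8137
10 Dec – 31 Dec 2009: 22 days at 0.8% → €664000 × 0.8% × 22/365 = €320.1753
Total = €5623.9890

€5623.99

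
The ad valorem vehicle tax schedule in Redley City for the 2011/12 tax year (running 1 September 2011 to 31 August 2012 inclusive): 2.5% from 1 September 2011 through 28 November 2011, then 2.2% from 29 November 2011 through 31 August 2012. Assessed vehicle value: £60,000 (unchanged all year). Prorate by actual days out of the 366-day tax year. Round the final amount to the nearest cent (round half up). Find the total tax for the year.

1 September – 28 November 2011: 89 days at 2.5% → £60,000 × 2.5% × 89/366 = £364.7541
29 November 2011 – 31 August 2012: 277 days at 2.2% → £60,000 × 2.2% × 277/366 = £999.0164
Total = £1,363.7705

£1,363.77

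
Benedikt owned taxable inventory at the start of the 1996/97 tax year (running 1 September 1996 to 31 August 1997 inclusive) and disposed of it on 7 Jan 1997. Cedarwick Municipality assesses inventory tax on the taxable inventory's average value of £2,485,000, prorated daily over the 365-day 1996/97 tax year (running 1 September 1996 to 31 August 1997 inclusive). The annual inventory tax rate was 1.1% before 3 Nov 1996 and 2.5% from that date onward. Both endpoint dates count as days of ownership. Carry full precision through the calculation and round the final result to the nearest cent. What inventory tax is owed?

£15,951.66

1 Sep – 2 Nov 1996: 63 days at 1.1% → £2,485,000 × 1.1% × 63/365 = £4,718.0959
3 Nov 1996 – 7 Jan 1997: 66 days at 2.5% → £2,485,000 × 2.5% × 66/365 = £11,233.5616
Total = £15,951.6575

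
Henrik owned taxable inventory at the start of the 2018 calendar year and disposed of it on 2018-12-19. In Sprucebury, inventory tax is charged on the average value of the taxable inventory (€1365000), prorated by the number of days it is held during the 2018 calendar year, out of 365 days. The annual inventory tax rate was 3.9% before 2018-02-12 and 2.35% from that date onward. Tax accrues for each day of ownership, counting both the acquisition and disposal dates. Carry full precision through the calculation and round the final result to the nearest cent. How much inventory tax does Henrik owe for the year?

€33457.46

2018-01-01 to 2018-02-11: 42 days at 3.9% → €1365000 × 3.9% × 42/365 = €6125.6712
2018-02-12 to 2018-12-19: 311 days at 2.35% → €1365000 × 2.35% × 311/365 = €27331.7877
Total = €33457.4589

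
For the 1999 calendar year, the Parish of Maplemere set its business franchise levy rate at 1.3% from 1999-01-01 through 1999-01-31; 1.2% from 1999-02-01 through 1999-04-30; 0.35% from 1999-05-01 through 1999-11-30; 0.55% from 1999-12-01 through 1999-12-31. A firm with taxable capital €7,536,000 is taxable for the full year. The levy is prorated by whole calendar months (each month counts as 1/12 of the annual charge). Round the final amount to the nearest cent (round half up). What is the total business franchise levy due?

1999-01-01 to 1999-01-31: 1 month at 1.3% → €7,536,000 × 1.3% × 1/12 = €8,164.0000
1999-02-01 to 1999-04-30: 3 months at 1.2% → €7,536,000 × 1.2% × 3/12 = €22,608.0000
1999-05-01 to 1999-11-30: 7 months at 0.35% → €7,536,000 × 0.35% × 7/12 = €15,386.0000
1999-12-01 to 1999-12-31: 1 month at 0.55% → €7,536,000 × 0.55% × 1/12 = €3,454.0000
Total = €49,612.0000

€49,612.00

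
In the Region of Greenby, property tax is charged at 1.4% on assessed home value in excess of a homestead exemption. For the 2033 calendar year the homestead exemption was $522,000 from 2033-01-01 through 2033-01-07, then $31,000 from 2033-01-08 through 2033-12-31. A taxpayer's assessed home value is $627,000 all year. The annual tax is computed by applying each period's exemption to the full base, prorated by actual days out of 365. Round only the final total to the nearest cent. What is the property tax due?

2033-01-01 to 2033-01-07: 7 days, exemption $522,000 → ($627,000 − $522,000) × 1.4% × 7/365 = $28.1918
2033-01-08 to 2033-12-31: 358 days, exemption $31,000 → ($627,000 − $31,000) × 1.4% × 358/365 = $8,183.9781
Total = $8,212.1699

$8,212.17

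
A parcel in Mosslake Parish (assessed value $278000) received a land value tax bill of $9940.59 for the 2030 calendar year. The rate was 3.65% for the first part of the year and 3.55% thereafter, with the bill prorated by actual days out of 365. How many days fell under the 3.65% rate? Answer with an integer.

94 days

Let d = days at the first rate; then 365 − d days at the second rate.
$278000 × [3.65%·d + 3.55%·(365−d)] / 365 = $9940.59
Solving gives d = 94, so the new rate took effect on 5 Apr 2030.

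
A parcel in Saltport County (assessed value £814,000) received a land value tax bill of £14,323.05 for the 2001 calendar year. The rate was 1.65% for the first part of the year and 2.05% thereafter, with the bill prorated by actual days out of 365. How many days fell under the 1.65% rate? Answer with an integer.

Let d = days at the first rate; then 365 − d days at the second rate.
£814,000 × [1.65%·d + 2.05%·(365−d)] / 365 = £14,323.05
Solving gives d = 265, so the new rate took effect on 23 September 2001.

265 days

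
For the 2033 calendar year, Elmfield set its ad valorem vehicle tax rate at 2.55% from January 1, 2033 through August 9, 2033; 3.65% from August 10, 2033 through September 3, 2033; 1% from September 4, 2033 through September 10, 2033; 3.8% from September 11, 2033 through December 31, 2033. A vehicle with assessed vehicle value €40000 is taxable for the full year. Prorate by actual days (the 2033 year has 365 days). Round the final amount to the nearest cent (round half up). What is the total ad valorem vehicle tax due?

January 1 – August 9, 2033: 221 days at 2.55% → €40000 × 2.55% × 221/365 = €617.5890
August 10 – September 3, 2033: 25 days at 3.65% → €40000 × 3.65% × 25/365 = €100.0000
September 4 – September 10, 2033: 7 days at 1% → €40000 × 1% × 7/365 = €7.6712
September 11 – December 31, 2033: 112 days at 3.8% → €40000 × 3.8% × 112/365 = €466.4110
Total = €1191.6712

€1191.67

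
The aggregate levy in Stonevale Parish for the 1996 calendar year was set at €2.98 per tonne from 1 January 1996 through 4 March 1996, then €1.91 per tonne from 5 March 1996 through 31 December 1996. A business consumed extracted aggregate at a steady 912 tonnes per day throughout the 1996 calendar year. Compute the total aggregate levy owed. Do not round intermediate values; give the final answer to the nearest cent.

1 January – 4 March 1996: 64 days × 912 tonnes/day = 58,368 tonnes at €2.98/tonne → €173,936.64
5 March – 31 December 1996: 302 days × 912 tonnes/day = 275,424 tonnes at €1.91/tonne → €526,059.84

€699,996.48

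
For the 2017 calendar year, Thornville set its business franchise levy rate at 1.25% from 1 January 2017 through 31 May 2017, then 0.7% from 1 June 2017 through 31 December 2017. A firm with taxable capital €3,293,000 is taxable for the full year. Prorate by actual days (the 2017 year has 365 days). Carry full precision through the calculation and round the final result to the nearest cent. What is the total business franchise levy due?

1 January – 31 May 2017: 151 days at 1.25% → €3,293,000 × 1.25% × 151/365 = €17,028.8699
1 June – 31 December 2017: 214 days at 0.7% → €3,293,000 × 0.7% × 214/365 = €13,514.8329
Total = €30,543.7027

€30,543.70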